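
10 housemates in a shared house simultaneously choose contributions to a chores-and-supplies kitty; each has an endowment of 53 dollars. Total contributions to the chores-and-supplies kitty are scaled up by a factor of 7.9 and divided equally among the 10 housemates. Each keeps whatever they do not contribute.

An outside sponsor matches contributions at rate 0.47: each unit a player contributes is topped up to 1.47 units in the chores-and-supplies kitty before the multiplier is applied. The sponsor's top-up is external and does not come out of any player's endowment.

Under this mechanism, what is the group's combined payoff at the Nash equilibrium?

With the mechanism, a contributed unit returns 7.9 × 1.47 / 10 = 1.1613 per unit of net cost to the contributor — now above 1 — so contributing fully is weakly dominant for every player.
So the Nash equilibrium is full contribution by all 10; the group earns 7.9 × 1.47 × 530 = 6154.89.

6154.89 dollars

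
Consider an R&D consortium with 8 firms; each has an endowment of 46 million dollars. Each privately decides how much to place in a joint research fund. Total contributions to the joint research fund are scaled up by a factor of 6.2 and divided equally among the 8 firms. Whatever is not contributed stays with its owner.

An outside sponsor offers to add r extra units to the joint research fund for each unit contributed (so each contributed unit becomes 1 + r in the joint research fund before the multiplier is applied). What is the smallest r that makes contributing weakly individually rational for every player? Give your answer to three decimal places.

0.290

With matching at rate r, one contributed unit becomes (1 + r) in the joint research fund and returns 6.2 × (1 + r) / 8 to the contributor.
Setting this equal to 1: 1 + r = 8/6.2 = 1.2903.
So the minimum matching rate is r = 1.2903 − 1 = 0.290.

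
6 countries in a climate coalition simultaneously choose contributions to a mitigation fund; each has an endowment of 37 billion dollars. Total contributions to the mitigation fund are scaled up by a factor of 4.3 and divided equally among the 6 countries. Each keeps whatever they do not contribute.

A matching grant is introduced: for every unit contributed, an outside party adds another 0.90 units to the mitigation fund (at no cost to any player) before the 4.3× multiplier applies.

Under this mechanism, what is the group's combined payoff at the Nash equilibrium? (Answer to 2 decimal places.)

1813.74 billion dollars

Under the mechanism each unit contributed yields 4.3 × 1.90 / 6 = 1.3617 back to its contributor per unit of net cost, which exceeds 1, making full contribution the dominant choice for everyone.
So the Nash equilibrium is full contribution by all 6; the group earns 4.3 × 1.90 × 222 = 1813.74.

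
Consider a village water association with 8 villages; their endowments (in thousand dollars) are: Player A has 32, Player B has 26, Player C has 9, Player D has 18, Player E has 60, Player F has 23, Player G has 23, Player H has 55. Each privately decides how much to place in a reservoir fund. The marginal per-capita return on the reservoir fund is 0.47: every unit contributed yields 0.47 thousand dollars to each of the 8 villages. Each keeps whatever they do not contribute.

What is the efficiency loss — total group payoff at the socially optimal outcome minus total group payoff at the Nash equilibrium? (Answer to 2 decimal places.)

678.96 thousand dollars

The private return per contributed unit is 0.47 < 1 for everyone, so the Nash equilibrium is zero contribution and the group total is Σ E_j = 32 + 26 + 9 + 18 + 60 + 23 + 23 + 55 = 246.
Each contributed unit returns 3.760 to the group, so the social optimum is full contribution by everyone: group total = 3.760 × 246 = 924.96.
Efficiency loss = (3.760 − 1) × 246 = 678.96.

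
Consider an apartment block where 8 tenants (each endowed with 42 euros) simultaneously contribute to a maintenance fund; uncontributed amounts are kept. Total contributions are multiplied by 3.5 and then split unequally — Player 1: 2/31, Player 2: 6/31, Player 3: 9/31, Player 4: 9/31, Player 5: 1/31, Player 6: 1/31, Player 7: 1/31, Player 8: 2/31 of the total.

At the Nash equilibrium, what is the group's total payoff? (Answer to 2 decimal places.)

For player j, contributing a unit is worthwhile iff 3.5 × (j's share) ≥ 1, i.e. iff j's share is at least 0.2857.
Player 3 and Player 4 clear that bar, contributing 42 each; the remaining 6 contribute 0. Total contributed: 84.
The maintenance fund pays out 3.5 × 84 = 294.00 in total (split across the unequal shares, but the aggregate is all that matters for the group sum).
The 6 free-riders keep 42 each, adding 252. Group total = 252 + 294.00 = 546.00.

546.00 euros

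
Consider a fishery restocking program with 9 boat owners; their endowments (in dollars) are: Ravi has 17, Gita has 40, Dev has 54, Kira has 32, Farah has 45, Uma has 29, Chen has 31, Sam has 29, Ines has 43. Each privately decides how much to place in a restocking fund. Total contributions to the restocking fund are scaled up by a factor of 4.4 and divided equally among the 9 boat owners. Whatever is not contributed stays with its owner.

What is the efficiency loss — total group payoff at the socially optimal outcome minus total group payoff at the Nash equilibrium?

1088.00 dollars

The private return per contributed unit is 4.4/9 = 0.4889 < 1 for every player regardless of endowment, so the Nash equilibrium is zero contribution and the group total is Σ E_j = 17 + 40 + 54 + 32 + 45 + 29 + 31 + 29 + 43 = 320.
Each contributed unit returns 4.400 to the group, so the social optimum is full contribution by everyone: group total = 4.400 × 320 = 1408.00.
Efficiency loss = (4.400 − 1) × 320 = 1088.00.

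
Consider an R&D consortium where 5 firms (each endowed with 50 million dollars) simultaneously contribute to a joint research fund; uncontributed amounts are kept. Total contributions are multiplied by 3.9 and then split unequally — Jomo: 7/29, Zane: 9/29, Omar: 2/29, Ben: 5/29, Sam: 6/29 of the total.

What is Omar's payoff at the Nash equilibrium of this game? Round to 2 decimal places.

63.45 million dollars

A player with share s gets back 3.9·s per unit contributed, so full contribution is dominant for anyone with s > 1/3.9 = 0.2564 and zero contribution is dominant for anyone below.
Only Zane (9/29) clears that bar, contributing 50; the remaining 4 contribute 0. Total contributed: 50.
Omar keeps 50 and receives 3.9 × 50 × 2/29 = 13.45 from the joint research fund, for a payoff of 63.45.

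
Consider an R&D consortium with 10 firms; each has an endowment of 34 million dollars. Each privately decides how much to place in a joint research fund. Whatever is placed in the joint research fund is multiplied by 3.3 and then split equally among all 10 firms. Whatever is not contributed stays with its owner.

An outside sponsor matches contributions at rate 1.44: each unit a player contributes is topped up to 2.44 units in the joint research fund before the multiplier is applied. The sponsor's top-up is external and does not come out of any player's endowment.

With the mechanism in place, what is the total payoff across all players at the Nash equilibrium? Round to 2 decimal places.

340.00 million dollars

With the mechanism, a contributed unit returns 3.3 × 2.44 / 10 = 0.8052 per unit of net cost — still below 1 — so contributing 0 remains dominant for every player.
At the Nash equilibrium no one contributes; group total payoff = 10 × 34 = 340.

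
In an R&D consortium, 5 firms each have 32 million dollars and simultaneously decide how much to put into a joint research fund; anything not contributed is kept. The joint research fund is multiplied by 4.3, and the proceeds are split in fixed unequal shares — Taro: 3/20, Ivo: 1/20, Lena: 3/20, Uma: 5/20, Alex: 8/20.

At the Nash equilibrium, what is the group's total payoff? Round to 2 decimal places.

A player with share s gets back 4.3·s per unit contributed, so full contribution is dominant for anyone with s > 1/4.3 = 0.2326 and zero contribution is dominant for anyone below.
Uma and Alex are above the threshold, contributing 32 each; the remaining 3 contribute 0. Total contributed: 64.
The joint research fund pays out 4.3 × 64 = 275.20 in total (split across the unequal shares, but the aggregate is all that matters for the group sum).
The 3 free-riders keep 32 each, adding 96. Group total = 96 + 275.20 = 371.20.

371.20 million dollars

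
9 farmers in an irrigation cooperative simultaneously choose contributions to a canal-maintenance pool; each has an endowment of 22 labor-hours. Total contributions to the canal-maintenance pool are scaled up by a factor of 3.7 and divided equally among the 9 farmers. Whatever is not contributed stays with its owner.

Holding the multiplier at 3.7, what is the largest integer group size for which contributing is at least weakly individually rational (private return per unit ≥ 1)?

Private return per unit is 3.7/(group size), which is ≥ 1 whenever the group size is ≤ 3.7.
The largest such integer is 3.

3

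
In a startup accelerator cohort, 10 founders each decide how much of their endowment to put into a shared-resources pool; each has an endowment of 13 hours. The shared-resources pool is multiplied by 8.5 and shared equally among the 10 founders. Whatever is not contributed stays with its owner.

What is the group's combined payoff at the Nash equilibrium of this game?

Each contributed unit returns 8.5/10 = 0.8500 to its contributor — below 1 — so contributing 0 is dominant for every player. At the Nash equilibrium everyone keeps their 13, and the group total is 10 × 13 = 130.

130.00 hours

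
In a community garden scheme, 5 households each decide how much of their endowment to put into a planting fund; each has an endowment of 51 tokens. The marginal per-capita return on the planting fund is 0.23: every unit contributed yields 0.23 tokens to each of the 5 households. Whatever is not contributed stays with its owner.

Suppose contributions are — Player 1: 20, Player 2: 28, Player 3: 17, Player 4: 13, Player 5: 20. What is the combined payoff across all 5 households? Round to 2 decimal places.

Total contributed: 20 + 28 + 17 + 13 + 20 = 98; total kept: 5 × 51 − 98 = 157.
The planting fund pays out 0.23 × 5 × 98 = 112.70 in aggregate.
Group total = 157 + 112.70 = 269.70.

269.70 tokens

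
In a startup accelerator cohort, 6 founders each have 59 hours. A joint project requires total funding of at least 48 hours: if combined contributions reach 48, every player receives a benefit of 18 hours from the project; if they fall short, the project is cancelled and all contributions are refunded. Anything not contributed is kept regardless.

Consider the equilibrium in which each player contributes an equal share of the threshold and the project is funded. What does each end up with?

69 hours

Equal share of the threshold: 48/6 = 8.
At this profile no one gains by cutting their contribution: any cut drops the total below 48, the project is cancelled, contributions are refunded, and the deviator ends with 59, which is less than 59 − 8 + 18 = 69. Contributing more than 8 just wastes the excess. So contributing exactly 8 is a best response.
Each player's payoff: 59 − 8 + 18 = 69.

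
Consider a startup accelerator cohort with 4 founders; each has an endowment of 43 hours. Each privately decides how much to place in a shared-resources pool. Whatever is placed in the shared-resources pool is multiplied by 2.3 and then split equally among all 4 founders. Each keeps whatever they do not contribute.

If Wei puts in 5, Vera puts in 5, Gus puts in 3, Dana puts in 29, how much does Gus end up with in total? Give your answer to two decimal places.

Total contributed: 5 + 5 + 3 + 29 = 42.
Each receives 2.3 × 42 / 4 = 24.15 from the shared-resources pool.
Gus keeps 43 − 3 = 40, so Gus's payoff is 40 + 24.15 = 64.15.

64.15 hours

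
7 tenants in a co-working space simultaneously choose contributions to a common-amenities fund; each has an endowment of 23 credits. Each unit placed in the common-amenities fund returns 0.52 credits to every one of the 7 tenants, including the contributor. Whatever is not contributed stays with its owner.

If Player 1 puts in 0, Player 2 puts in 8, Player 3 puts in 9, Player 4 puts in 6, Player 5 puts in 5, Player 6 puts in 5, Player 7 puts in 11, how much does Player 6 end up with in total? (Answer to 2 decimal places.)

Total contributed: 0 + 8 + 9 + 6 + 5 + 5 + 11 = 44.
Each receives 0.52 × 44 = 22.88 from the common-amenities fund.
Player 6 keeps 23 − 5 = 18, so Player 6's payoff is 18 + 22.88 = 40.88.

40.88 credits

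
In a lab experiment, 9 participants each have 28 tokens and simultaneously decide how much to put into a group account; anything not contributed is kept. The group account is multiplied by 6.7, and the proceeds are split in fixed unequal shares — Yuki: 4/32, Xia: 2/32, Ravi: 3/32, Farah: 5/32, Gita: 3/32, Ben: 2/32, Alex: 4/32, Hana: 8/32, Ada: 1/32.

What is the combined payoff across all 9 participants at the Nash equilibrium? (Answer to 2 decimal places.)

571.20 tokens

For player j, contributing a unit is worthwhile iff 6.7 × (j's share) ≥ 1, i.e. iff j's share is at least 0.1493.
Farah and Hana are above the threshold, contributing 28 each; the remaining 7 contribute 0. Total contributed: 56.
The group account pays out 6.7 × 56 = 375.20 in total (split across the unequal shares, but the aggregate is all that matters for the group sum).
The 7 free-riders keep 28 each, adding 196. Group total = 196 + 375.20 = 571.20.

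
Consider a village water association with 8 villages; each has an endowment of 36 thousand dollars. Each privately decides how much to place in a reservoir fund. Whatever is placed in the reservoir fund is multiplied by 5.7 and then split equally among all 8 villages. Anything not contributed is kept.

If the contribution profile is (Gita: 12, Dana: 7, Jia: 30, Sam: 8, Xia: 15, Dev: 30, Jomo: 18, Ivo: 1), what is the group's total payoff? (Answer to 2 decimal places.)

856.70 thousand dollars

Total contributed: 12 + 7 + 30 + 8 + 15 + 30 + 18 + 1 = 121; total kept: 8 × 36 − 121 = 167.
The reservoir fund pays out 5.7 × 121 = 689.70 in aggregate.
Group total = 167 + 689.70 = 856.70.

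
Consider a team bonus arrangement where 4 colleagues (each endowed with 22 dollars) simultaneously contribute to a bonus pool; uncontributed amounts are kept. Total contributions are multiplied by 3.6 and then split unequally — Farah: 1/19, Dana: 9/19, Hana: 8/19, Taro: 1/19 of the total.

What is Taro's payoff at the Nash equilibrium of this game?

A player with share s gets back 3.6·s per unit contributed, so full contribution is dominant for anyone with s > 1/3.6 = 0.2778 and zero contribution is dominant for anyone below.
Dana and Hana clear that bar, contributing 22 each; the remaining 2 contribute 0. Total contributed: 44.
Taro keeps 22 and receives 3.6 × 44 × 1/19 = 8.34 from the bonus pool, for a payoff of 30.34.

30.34 dollars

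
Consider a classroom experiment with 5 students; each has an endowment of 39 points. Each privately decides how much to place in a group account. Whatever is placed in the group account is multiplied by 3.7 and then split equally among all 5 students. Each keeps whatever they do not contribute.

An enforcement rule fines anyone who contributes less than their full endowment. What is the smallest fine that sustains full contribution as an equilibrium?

10.14 points

Given the others contribute fully, the best deviation is to contribute 0 (any partial contribution still incurs the fine and gives up units whose private return 0.7400 is below 1).
Deviating from 39 to 0 saves 39 points but forfeits the deviator's share of the drop in the group account: 3.7/5 × 39 = 28.86.
So the deviation gain is 39 − 28.86 = 10.14, and the fine must be at least 10.14 points to wipe it out.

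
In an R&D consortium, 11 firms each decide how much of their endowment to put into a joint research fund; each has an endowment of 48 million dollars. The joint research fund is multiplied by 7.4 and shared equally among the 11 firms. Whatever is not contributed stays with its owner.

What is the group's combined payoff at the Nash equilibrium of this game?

Each contributed unit returns 7.4/11 = 0.6727 to its contributor — below 1 — so contributing 0 is dominant for every player. At the Nash equilibrium everyone keeps their 48, and the group total is 11 × 48 = 528.

528.00 million dollars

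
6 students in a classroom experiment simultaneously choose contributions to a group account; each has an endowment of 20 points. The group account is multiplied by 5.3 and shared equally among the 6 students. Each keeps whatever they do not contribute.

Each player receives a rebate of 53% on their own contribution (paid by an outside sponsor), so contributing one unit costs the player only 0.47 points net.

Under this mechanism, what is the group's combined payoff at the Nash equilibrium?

With the mechanism, a contributed unit returns (5.3/6) / 0.47 = 1.8794 per unit of net cost to the contributor — now above 1 — so contributing fully is weakly dominant for every player.
At the Nash equilibrium everyone contributes 20. Group total payoff = 6 × (20 × 0.53 + 5.3 × 20) = 699.60.

699.60 points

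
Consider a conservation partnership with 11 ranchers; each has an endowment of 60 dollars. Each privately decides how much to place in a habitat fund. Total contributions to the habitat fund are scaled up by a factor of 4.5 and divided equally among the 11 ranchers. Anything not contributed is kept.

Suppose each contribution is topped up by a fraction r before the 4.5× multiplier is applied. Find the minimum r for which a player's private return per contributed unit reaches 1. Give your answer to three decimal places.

With matching at rate r, one contributed unit becomes (1 + r) in the habitat fund and returns 4.5 × (1 + r) / 11 to the contributor.
Setting this equal to 1: 1 + r = 11/4.5 = 2.4444.
So the minimum matching rate is r = 2.4444 − 1 = 1.444.

1.444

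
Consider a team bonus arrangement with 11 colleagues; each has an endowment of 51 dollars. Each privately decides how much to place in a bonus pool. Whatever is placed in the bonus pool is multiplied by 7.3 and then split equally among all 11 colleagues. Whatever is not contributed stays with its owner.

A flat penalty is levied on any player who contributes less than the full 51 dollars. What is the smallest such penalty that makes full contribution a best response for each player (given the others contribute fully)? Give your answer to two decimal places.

Given the others contribute fully, the best deviation is to contribute 0 (any partial contribution still incurs the fine and gives up units whose private return 0.6636 is below 1).
Deviating from 51 to 0 saves 51 dollars but forfeits the deviator's share of the drop in the bonus pool: 7.3/11 × 51 = 33.85.
So the deviation gain is 51 − 33.85 = 17.15, and the fine must be at least 17.15 dollars to wipe it out.

17.15 dollars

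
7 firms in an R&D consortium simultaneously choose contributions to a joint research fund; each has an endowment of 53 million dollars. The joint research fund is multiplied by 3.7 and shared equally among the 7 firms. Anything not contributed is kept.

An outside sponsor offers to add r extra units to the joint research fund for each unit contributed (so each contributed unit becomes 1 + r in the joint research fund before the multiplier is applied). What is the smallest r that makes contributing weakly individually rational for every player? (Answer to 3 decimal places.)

0.892

With matching at rate r, one contributed unit becomes (1 + r) in the joint research fund and returns 3.7 × (1 + r) / 7 to the contributor.
Setting this equal to 1: 1 + r = 7/3.7 = 1.8919.
So the minimum matching rate is r = 1.8919 − 1 = 0.892.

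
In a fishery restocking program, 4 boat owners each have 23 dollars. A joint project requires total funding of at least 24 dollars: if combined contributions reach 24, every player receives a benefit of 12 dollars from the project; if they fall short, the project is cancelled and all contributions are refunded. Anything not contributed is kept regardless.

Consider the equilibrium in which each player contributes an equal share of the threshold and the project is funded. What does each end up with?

Equal share of the threshold: 24/4 = 6.
At this profile no one gains by cutting their contribution: any cut drops the total below 24, the project is cancelled, contributions are refunded, and the deviator ends with 23, which is less than 23 − 6 + 12 = 29. Contributing more than 6 just wastes the excess. So contributing exactly 6 is a best response.
Each player's payoff: 23 − 6 + 12 = 29.

29 dollars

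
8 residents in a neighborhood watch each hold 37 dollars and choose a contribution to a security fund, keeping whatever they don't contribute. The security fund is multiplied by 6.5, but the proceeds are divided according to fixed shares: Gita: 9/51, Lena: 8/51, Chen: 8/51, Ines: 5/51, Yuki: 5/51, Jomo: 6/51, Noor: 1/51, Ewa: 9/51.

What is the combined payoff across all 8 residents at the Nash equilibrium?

A player with share s gets back 6.5·s per unit contributed, so full contribution is dominant for anyone with s > 1/6.5 = 0.1538 and zero contribution is dominant for anyone below.
Gita, Lena, Chen and Ewa clear that bar, contributing 37 each; the remaining 4 contribute 0. Total contributed: 148.
The security fund pays out 6.5 × 148 = 962.00 in total (split across the unequal shares, but the aggregate is all that matters for the group sum).
The 4 free-riders keep 37 each, adding 148. Group total = 148 + 962.00 = 1110.00.

1110.00 dollars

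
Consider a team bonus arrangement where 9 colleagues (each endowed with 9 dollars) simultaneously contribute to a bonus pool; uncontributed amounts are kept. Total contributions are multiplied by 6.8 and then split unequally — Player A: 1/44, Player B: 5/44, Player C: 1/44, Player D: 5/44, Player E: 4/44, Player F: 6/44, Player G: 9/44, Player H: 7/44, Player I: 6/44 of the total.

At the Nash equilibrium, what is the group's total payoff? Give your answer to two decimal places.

For player j, contributing a unit is worthwhile iff 6.8 × (j's share) ≥ 1, i.e. iff j's share is at least 0.1471.
The shares above 0.1471 belong to Player G and Player H, contributing 9 each; the remaining 7 contribute 0. Total contributed: 18.
The bonus pool pays out 6.8 × 18 = 122.40 in total (split across the unequal shares, but the aggregate is all that matters for the group sum).
The 7 free-riders keep 9 each, adding 63. Group total = 63 + 122.40 = 185.40.

185.40 dollars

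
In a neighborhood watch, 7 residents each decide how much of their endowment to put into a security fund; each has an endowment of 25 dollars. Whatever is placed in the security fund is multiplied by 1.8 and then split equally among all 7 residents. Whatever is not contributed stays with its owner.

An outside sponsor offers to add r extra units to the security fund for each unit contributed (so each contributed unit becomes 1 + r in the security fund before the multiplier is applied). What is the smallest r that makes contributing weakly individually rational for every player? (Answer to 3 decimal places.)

With matching at rate r, one contributed unit becomes (1 + r) in the security fund and returns 1.8 × (1 + r) / 7 to the contributor.
Setting this equal to 1: 1 + r = 7/1.8 = 3.8889.
So the minimum matching rate is r = 3.8889 − 1 = 2.889.

2.889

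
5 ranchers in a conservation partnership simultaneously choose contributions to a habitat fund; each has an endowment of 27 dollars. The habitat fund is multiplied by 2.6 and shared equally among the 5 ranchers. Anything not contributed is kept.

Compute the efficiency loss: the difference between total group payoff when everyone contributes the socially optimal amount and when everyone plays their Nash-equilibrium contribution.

Each contributed unit returns 2.6/5 = 0.5200 to its contributor — below 1 — so contributing 0 is dominant for every player. At the Nash equilibrium everyone keeps their 27, and the group total is 5 × 27 = 135.
Each contributed unit returns 2.600 to the group as a whole (0.5200 to each of 5 players), which exceeds 1, so the social optimum is full contribution: group total = 2.600 × 135 = 351.00.
Efficiency loss = 351.00 − 135 = 216.00.

216.00 dollars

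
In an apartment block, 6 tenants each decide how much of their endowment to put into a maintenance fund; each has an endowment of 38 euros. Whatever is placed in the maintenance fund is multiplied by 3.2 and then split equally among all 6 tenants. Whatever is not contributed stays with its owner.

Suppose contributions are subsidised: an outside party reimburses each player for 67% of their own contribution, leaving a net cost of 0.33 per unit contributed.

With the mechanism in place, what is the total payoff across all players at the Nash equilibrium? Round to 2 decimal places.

882.36 euros

The effective private return per unit is now (3.2/6) / 0.33 = 1.6162 > 1, so every player's dominant strategy flips to full contribution.
At the Nash equilibrium everyone contributes 38. Group total payoff = 6 × (38 × 0.67 + 3.2 × 38) = 882.36.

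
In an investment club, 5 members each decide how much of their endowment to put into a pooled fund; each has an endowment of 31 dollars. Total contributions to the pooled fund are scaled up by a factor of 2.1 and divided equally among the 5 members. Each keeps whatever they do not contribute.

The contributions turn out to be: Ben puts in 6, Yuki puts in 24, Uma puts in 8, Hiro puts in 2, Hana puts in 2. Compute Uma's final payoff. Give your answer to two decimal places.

Total contributed: 6 + 24 + 8 + 2 + 2 = 42.
Each receives 2.1 × 42 / 5 = 17.64 from the pooled fund.
Uma keeps 31 − 8 = 23, so Uma's payoff is 23 + 17.64 = 40.64.

40.64 dollars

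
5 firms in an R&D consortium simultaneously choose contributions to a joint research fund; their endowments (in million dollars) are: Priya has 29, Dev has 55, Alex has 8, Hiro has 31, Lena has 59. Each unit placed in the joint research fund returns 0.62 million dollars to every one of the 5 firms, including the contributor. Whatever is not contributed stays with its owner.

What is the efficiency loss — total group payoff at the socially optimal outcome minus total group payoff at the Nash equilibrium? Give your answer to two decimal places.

The private return per contributed unit is 0.62 < 1 for everyone, so the Nash equilibrium is zero contribution and the group total is Σ E_j = 29 + 55 + 8 + 31 + 59 = 182.
Each contributed unit returns 3.100 to the group, so the social optimum is full contribution by everyone: group total = 3.100 × 182 = 564.20.
Efficiency loss = (3.100 − 1) × 182 = 382.20.

382.20 million dollars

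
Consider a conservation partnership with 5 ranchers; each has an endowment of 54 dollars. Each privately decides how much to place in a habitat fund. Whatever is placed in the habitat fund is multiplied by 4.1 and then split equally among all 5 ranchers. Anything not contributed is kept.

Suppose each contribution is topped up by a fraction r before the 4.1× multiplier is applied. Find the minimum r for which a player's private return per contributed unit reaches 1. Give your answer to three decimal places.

0.220

With matching at rate r, one contributed unit becomes (1 + r) in the habitat fund and returns 4.1 × (1 + r) / 5 to the contributor.
Setting this equal to 1: 1 + r = 5/4.1 = 1.2195.
So the minimum matching rate is r = 1.2195 − 1 = 0.220.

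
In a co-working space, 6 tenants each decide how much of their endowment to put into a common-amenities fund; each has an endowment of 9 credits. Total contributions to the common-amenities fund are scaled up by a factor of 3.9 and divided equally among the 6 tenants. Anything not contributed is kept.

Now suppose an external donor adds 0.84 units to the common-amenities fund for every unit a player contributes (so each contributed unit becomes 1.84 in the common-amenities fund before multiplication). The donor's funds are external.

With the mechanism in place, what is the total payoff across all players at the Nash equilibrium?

387.50 credits

With the mechanism, a contributed unit returns 3.9 × 1.84 / 6 = 1.1960 per unit of net cost to the contributor — now above 1 — so contributing fully is weakly dominant for every player.
At the Nash equilibrium everyone contributes 9. Group total payoff = 3.9 × 1.84 × 54 = 387.50.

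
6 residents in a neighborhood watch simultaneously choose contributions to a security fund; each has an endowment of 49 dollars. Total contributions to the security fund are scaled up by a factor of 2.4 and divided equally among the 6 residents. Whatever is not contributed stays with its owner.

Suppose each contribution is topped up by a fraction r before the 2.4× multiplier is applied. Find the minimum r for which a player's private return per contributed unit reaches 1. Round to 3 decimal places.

1.500

With matching at rate r, one contributed unit becomes (1 + r) in the security fund and returns 2.4 × (1 + r) / 6 to the contributor.
Setting this equal to 1: 1 + r = 6/2.4 = 2.5000.
So the minimum matching rate is r = 2.5000 − 1 = 1.500.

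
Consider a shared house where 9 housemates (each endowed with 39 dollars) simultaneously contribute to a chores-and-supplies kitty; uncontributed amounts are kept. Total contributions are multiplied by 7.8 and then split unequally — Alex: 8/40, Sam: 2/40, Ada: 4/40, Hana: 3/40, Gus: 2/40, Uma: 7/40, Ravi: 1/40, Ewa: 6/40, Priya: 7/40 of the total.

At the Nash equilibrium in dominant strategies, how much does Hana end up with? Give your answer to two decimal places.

A player with share s gets back 7.8·s per unit contributed, so full contribution is dominant for anyone with s > 1/7.8 = 0.1282 and zero contribution is dominant for anyone below.
The shares above 0.1282 belong to Alex, Uma, Ewa and Priya, contributing 39 each; the remaining 5 contribute 0. Total contributed: 156.
Hana keeps 39 and receives 7.8 × 156 × 3/40 = 91.26 from the chores-and-supplies kitty, for a payoff of 130.26.

130.26 dollars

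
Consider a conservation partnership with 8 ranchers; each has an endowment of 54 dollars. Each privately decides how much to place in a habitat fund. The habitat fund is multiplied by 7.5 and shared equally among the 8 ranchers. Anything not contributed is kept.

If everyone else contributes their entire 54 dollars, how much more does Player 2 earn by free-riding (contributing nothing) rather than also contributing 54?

Switching from a contribution of 54 to 0 lets Player 2 keep an extra 54 dollars, but lowers the habitat fund by 54, which costs Player 2 their own share of that drop: 7.5/8 × 54 = 50.62.
Net gain = 54 − 50.62 = 3.38. The private return per contributed unit (0.9375) is below 1, so free-riding is indeed the best response regardless of what the others do.

3.38 dollars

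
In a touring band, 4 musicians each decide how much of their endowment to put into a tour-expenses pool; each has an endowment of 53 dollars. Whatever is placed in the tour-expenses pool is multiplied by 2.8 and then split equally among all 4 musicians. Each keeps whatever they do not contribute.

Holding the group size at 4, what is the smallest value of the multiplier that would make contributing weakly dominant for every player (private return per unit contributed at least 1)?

A contributed unit returns (multiplier)/4 to its contributor.
This reaches 1 exactly when the multiplier is 4.

4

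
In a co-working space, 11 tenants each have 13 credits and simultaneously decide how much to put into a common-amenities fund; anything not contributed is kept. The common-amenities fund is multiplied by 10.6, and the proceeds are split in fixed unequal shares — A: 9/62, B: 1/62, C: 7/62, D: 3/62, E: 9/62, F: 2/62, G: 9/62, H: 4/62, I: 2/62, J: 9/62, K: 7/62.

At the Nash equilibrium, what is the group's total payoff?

Player j's private return per contributed unit is 10.6 × (j's share). Contributing is weakly dominant for j when that share is at least 1/10.6 = 0.0943, and contributing 0 is dominant otherwise.
A, C, E, G, J and K clear that bar, contributing 13 each; the remaining 5 contribute 0. Total contributed: 78.
The common-amenities fund pays out 10.6 × 78 = 826.80 in total (split across the unequal shares, but the aggregate is all that matters for the group sum).
The 5 free-riders keep 13 each, adding 65. Group total = 65 + 826.80 = 891.80.

891.80 credits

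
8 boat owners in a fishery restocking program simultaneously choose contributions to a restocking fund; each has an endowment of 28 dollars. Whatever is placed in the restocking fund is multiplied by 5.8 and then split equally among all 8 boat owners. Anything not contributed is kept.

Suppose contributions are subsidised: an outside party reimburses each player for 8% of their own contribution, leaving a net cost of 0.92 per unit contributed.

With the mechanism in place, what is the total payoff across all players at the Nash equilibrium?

224.00 dollars

The effective private return is (5.8/8) / 0.92 = 0.7880, which is still under 1, so the mechanism doesn't change anyone's dominant strategy: zero contribution.
Everyone keeps their endowment and the group total is 8 × 28 = 224.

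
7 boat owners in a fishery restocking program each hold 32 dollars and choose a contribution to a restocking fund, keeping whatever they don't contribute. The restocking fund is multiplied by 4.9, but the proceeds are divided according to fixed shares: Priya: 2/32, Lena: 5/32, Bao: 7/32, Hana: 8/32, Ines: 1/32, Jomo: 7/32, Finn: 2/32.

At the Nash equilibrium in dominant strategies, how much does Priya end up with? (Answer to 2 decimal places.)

61.40 dollars

A player with share s gets back 4.9·s per unit contributed, so full contribution is dominant for anyone with s > 1/4.9 = 0.2041 and zero contribution is dominant for anyone below.
Bao, Hana and Jomo are above the threshold, contributing 32 each; the remaining 4 contribute 0. Total contributed: 96.
Priya keeps 32 and receives 4.9 × 96 × 2/32 = 29.40 from the restocking fund, for a payoff of 61.40.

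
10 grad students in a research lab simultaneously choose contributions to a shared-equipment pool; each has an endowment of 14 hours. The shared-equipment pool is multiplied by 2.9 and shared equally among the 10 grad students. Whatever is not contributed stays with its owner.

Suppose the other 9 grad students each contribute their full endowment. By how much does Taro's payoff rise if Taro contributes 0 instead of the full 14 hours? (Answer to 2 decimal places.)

9.94 hours

Switching from a contribution of 14 to 0 lets Taro keep an extra 14 hours, but lowers the shared-equipment pool by 14, which costs Taro their own share of that drop: 2.9/10 × 14 = 4.06.
Net gain = 14 − 4.06 = 9.94. The private return per contributed unit (0.2900) is below 1, so free-riding is indeed the best response regardless of what the others do.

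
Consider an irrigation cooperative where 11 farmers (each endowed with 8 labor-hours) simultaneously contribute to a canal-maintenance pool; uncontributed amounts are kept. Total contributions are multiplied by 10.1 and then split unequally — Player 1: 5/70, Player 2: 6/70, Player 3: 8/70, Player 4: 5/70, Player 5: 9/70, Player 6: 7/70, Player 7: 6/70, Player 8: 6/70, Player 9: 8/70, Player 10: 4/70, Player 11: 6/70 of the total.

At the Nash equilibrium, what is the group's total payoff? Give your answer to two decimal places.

A player with share s gets back 10.1·s per unit contributed, so full contribution is dominant for anyone with s > 1/10.1 = 0.0990 and zero contribution is dominant for anyone below.
The shares above 0.0990 belong to Player 3, Player 5, Player 6 and Player 9, contributing 8 each; the remaining 7 contribute 0. Total contributed: 32.
The canal-maintenance pool pays out 10.1 × 32 = 323.20 in total (split across the unequal shares, but the aggregate is all that matters for the group sum).
The 7 free-riders keep 8 each, adding 56. Group total = 56 + 323.20 = 379.20.

379.20 labor-hours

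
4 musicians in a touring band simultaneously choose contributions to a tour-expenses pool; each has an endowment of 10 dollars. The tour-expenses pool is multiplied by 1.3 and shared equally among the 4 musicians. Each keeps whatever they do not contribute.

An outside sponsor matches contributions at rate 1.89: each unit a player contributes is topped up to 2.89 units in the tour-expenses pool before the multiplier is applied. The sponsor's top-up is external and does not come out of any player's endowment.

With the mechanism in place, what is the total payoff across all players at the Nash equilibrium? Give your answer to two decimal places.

With the mechanism, a contributed unit returns 1.3 × 2.89 / 4 = 0.9393 per unit of net cost — still below 1 — so contributing 0 remains dominant for every player.
Everyone keeps their endowment and the group total is 4 × 10 = 40.

40.00 dollars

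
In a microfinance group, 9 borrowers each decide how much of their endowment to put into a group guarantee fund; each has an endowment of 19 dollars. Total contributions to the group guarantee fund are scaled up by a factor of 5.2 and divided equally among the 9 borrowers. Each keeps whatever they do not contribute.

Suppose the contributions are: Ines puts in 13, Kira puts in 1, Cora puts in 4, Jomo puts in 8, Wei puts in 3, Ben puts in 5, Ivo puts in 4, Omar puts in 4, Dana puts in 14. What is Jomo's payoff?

43.36 dollars

Total contributed: 13 + 1 + 4 + 8 + 3 + 5 + 4 + 4 + 14 = 56.
Each receives 5.2 × 56 / 9 = 32.36 from the group guarantee fund.
Jomo keeps 19 − 8 = 11, so Jomo's payoff is 11 + 32.36 = 43.36.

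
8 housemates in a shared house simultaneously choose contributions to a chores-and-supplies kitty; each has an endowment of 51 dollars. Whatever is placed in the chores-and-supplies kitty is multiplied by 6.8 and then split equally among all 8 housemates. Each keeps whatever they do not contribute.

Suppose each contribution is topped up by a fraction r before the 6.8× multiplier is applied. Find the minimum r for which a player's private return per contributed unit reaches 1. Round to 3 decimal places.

With matching at rate r, one contributed unit becomes (1 + r) in the chores-and-supplies kitty and returns 6.8 × (1 + r) / 8 to the contributor.
Setting this equal to 1: 1 + r = 8/6.8 = 1.1765.
So the minimum matching rate is r = 1.1765 − 1 = 0.176.

0.176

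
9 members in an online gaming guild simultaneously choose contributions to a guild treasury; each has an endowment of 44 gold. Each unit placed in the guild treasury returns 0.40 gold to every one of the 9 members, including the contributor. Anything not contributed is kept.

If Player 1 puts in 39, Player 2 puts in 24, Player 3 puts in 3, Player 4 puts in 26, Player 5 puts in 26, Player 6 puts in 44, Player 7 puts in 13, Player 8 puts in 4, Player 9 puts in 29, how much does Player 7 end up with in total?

Total contributed: 39 + 24 + 3 + 26 + 26 + 44 + 13 + 4 + 29 = 208.
Each receives 0.40 × 208 = 83.20 from the guild treasury.
Player 7 keeps 44 − 13 = 31, so Player 7's payoff is 31 + 83.20 = 114.20.

114.20 gold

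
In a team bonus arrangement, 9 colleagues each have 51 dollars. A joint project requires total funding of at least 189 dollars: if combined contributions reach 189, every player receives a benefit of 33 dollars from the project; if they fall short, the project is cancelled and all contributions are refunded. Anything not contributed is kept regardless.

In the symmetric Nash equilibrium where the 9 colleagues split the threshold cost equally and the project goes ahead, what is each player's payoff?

63 dollars

Equal share of the threshold: 189/9 = 21.
At this profile no one gains by cutting their contribution: any cut drops the total below 189, the project is cancelled, contributions are refunded, and the deviator ends with 51, which is less than 51 − 21 + 33 = 63. Contributing more than 21 just wastes the excess. So contributing exactly 21 is a best response.
Each player's payoff: 51 − 21 + 33 = 63.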